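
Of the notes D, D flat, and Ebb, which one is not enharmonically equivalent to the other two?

Db

In 12-tone equal temperament, enharmonic equivalents share a pitch class. D is pitch class 2; Db is pitch class 1; Ebb is pitch class 2.
D and Ebb share pitch class 2, while Db is pitch class 1.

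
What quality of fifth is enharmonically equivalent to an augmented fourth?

diminished

An augmented fourth spans 6 semitones.
A fifth spanning 6 semitones is diminished (the perfect fifth is 7).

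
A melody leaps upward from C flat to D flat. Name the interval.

Counting letters C–D gives a second.
Cb→Db = 2 semitones, exactly the major second.

major second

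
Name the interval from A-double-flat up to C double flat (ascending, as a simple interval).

minor third

The letter names run A→C, a span of 2 letter steps, so the interval is some kind of third.
Abb to Cbb is 3 semitones. A major third is 4, so 3 makes it minor.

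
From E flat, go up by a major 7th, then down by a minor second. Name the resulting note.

A major seventh up from Eb is D (letter D, 11 semitones up).
A minor second down from D is C# (letter C, 1 semitone down).

C#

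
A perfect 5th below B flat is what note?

Eb

B down a perfect fifth is E, so the target letter is E.
From Bb, a perfect fifth is 7 semitones down: Eb.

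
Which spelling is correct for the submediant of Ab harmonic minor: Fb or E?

Each scale degree takes a distinct letter name. Degree 6 of a scale on A must use the letter F.
Fb and E are enharmonically the same pitch, but only Fb uses the letter F, so it is the correct spelling here.

Fb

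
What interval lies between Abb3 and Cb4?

major third

The letter names run A→C, a span of 2 letter steps, so the interval is some kind of third.
Abb to Cb is 4 semitones. A major third is 4, so 4 makes it major.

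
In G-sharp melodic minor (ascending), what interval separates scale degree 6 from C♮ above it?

diminished sixth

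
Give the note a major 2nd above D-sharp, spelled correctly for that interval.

E#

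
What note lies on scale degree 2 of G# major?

Degree 2 takes the letter 1 step above G, which is A.
In major, degree 2 sits 2 semitones above the tonic. G# + 2 semitones is pitch class 10, spelled on A as A#.

A#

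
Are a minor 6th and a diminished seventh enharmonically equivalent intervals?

A minor sixth spans 8 semitones; a diminished seventh spans 9.
The spans differ, so they are not enharmonic equivalents.

No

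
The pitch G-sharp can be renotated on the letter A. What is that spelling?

G# is pitch class 8. The letter A alone is pitch class 9.
To reach pitch class 8 from A requires an offset of -1 semitone, i.e. flat: Ab.

Ab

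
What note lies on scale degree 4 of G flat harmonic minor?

Cb

Degree 4 takes the letter 3 steps above G, which is C.
In harmonic minor, degree 4 sits 5 semitones above the tonic. Gb + 5 semitones is pitch class 11, spelled on C as Cb.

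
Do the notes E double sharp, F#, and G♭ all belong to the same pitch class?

E## is pitch class 6; F# is pitch class 6; Gb is pitch class 6.
All spellings map to pitch class 6, so they are enharmonically equivalent.

Yes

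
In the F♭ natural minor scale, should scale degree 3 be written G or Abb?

Abb

Each scale degree takes a distinct letter name. Degree 3 of a scale on F must use the letter A.
Abb and G are enharmonically the same pitch, but only Abb uses the letter A, so it is the correct spelling here.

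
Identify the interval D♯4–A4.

diminished fifth

Counting letters D–E–F–G–A gives a fifth.
D#→A = 6 semitones, 1 narrower than the perfect fifth (7), so diminished.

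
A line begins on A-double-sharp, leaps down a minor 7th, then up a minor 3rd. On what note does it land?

D##

A minor seventh down from A## is B## (letter B, 10 semitones down).
A minor third up from B## is D## (letter D, 3 semitones up).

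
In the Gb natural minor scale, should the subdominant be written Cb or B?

Each scale degree takes a distinct letter name. Degree 4 of a scale on G must use the letter C.
Cb and B are enharmonically the same pitch, but only Cb uses the letter C, so it is the correct spelling here.

Cb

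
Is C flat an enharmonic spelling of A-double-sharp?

Yes

Cb = pitch class 11 and A## = pitch class 11 — the same pitch class, so they are enharmonic equivalents.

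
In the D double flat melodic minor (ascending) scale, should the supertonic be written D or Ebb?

Ebb

Each scale degree takes a distinct letter name. Degree 2 of a scale on D must use the letter E.
Ebb and D are enharmonically the same pitch, but only Ebb uses the letter E, so it is the correct spelling here.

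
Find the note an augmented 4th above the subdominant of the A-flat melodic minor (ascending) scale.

G

The subdominant of Ab melodic minor (ascending) is Db.
An augmented fourth (6 semitones) above Db lands on the letter G, giving G.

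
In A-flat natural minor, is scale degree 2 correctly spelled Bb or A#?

Each scale degree takes a distinct letter name. Degree 2 of a scale on A must use the letter B.
Bb and A# are enharmonically the same pitch, but only Bb uses the letter B, so it is the correct spelling here.

Bb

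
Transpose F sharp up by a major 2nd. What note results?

G#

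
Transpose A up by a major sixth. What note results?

A sixth above A lands on the letter F.
A major sixth spans 9 semitones, so A moves to pitch class 6. On the letter F that is F#.

F#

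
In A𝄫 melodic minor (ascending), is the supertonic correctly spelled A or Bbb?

Bbb

Each scale degree takes a distinct letter name. Degree 2 of a scale on A must use the letter B.
Bbb and A are enharmonically the same pitch, but only Bbb uses the letter B, so it is the correct spelling here.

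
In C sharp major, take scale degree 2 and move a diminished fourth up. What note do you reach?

G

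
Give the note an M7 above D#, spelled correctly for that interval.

C##

D up a major seventh is C#, so the target letter is C.
From D#, a major seventh is 11 semitones up: C##.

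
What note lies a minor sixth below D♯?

F##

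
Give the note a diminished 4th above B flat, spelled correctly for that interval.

Ebb

A fourth above B lands on the letter E.
A diminished fourth spans 4 semitones, so Bb moves to pitch class 2. On the letter E that is Ebb.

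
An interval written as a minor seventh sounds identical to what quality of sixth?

augmented

A minor seventh spans 10 semitones.
A sixth spanning 10 semitones is augmented (the major sixth is 9).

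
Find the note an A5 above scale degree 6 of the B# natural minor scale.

Scale degree 6 of B# natural minor is G#.
An augmented fifth (8 semitones) above G# lands on the letter D, giving D##.

D##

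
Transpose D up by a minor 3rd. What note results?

D up a major third is F#, so the target letter is F.
From D, a minor third is 3 semitones up: F.

F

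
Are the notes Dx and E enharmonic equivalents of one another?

Yes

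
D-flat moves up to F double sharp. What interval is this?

The letter names run D→F, a span of 2 letter steps, so the interval is some kind of third.
Db to F## is 6 semitones. A major third is 4, so 6 makes it doubly augmented.

doubly augmented third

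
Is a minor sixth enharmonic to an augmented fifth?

Yes

A minor sixth spans 8 semitones; an augmented fifth spans 8.
They are enharmonically equivalent.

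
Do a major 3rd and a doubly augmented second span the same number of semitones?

Yes

A major third spans 4 semitones; a doubly augmented second spans 4.
They are enharmonically equivalent.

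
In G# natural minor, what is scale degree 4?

The G# natural minor scale runs G# A# B C# D# E F#.
Degree 4 is C#.

C#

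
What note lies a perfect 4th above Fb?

Bbb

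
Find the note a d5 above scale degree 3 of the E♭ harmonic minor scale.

Scale degree 3 of Eb harmonic minor is Gb.
A diminished fifth (6 semitones) above Gb lands on the letter D, giving Dbb.

Dbb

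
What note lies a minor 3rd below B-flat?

G

A third below B lands on the letter G.
A minor third spans 3 semitones, so Bb moves to pitch class 7. On the letter G that is G.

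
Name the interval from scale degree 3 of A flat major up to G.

perfect fifth

Scale degree 3 of Ab major is C.
C up to G: letters C→G make it a fifth; 7 semitones makes it perfect.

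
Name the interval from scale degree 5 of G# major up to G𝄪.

Scale degree 5 of G# major is D#.
D# up to G##: letters D→G make it a fourth; 6 semitones makes it augmented.

augmented fourth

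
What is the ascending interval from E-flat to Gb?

minor third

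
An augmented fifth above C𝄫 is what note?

A fifth above C lands on the letter G.
An augmented fifth spans 8 semitones, so Cbb moves to pitch class 6. On the letter G that is Gb.

Gb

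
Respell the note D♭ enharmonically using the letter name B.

Plain B sits 2 semitones below Db, so on the letter B the same pitch needs a double sharp: B##.

B##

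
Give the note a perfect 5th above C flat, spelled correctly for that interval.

Gb

A fifth above C lands on the letter G.
A perfect fifth spans 7 semitones, so Cb moves to pitch class 6. On the letter G that is Gb.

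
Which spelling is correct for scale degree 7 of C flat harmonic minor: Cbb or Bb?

Each scale degree takes a distinct letter name. Degree 7 of a scale on C must use the letter B.
Bb and Cbb are enharmonically the same pitch, but only Bb uses the letter B, so it is the correct spelling here.

Bb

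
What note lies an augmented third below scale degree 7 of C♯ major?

G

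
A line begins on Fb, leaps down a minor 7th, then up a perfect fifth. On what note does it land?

A minor seventh down from Fb is Gb (letter G, 10 semitones down).
A perfect fifth up from Gb is Db (letter D, 7 semitones up).

Db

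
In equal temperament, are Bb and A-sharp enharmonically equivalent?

Yes

Bb = pitch class 10 and A# = pitch class 10 — the same pitch class, so they are enharmonic equivalents.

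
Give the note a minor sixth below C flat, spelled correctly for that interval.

Eb

C down a major sixth is Eb, so the target letter is E.
From Cb, a minor sixth is 8 semitones down: Eb.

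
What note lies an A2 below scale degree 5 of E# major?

A

Scale degree 5 of E# major is B#.
An augmented second (3 semitones) below B# lands on the letter A, giving A.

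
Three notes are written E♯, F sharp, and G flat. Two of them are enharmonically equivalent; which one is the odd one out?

E#

In 12-tone equal temperament, enharmonic equivalents share a pitch class. E# is pitch class 5; F# is pitch class 6; Gb is pitch class 6.
F# and Gb share pitch class 6, while E# is pitch class 5.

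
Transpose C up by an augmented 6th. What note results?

A#

A sixth above C lands on the letter A.
An augmented sixth spans 10 semitones, so C moves to pitch class 10. On the letter A that is A#.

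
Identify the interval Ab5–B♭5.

major second

Counting letters A–B gives a second.
Ab→Bb = 2 semitones, exactly the major second.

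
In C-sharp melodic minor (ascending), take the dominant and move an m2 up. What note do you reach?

The dominant of C# melodic minor (ascending) is G#.
A minor second (1 semitone) above G# lands on the letter A, giving A.

A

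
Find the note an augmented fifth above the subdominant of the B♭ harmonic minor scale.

B

The subdominant of Bb harmonic minor is Eb.
An augmented fifth (8 semitones) above Eb lands on the letter B, giving B.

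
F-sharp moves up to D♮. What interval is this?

Counting letters F–G–A–B–C–D gives a sixth.
F#→D = 8 semitones, 1 narrower than the major sixth (9), so minor.

minor sixth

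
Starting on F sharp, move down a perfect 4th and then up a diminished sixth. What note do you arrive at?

Ab

A perfect fourth down from F# is C# (letter C, 5 semitones down).
A diminished sixth up from C# is Ab (letter A, 7 semitones up).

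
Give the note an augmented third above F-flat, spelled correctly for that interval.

A

F up a major third is A, so the target letter is A.
From Fb, an augmented third is 5 semitones up: A.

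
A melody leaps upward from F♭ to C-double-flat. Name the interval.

diminished fifth

The letter names run F→C, a span of 4 letter steps, so the interval is some kind of fifth.
Fb to Cbb is 6 semitones. A perfect fifth is 7, so 6 makes it diminished.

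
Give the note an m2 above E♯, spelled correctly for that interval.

F#

A second above E lands on the letter F.
A minor second spans 1 semitone, so E# moves to pitch class 6. On the letter F that is F#.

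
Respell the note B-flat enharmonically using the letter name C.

Cbb

Plain C sits 2 semitones above Bb, so on the letter C the same pitch needs a double flat: Cbb.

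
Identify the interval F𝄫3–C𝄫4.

The letter names run F→C, a span of 4 letter steps, so the interval is some kind of fifth.
Fbb to Cbb is 7 semitones. A perfect fifth is 7, so 7 makes it perfect.

perfect fifth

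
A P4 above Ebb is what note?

Abb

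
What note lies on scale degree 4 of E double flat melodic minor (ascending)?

Abb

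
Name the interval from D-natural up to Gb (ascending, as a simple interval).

diminished fourth

The letter names run D→G, a span of 3 letter steps, so the interval is some kind of fourth.
D to Gb is 4 semitones. A perfect fourth is 5, so 4 makes it diminished.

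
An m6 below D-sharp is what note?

D down a major sixth is F, so the target letter is F.
From D#, a minor sixth is 8 semitones down: F##.

F##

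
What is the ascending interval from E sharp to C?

The letter names run E→C, a span of 5 letter steps, so the interval is some kind of sixth.
E# to C is 7 semitones. A major sixth is 9, so 7 makes it diminished.

diminished sixth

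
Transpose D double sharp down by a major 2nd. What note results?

C##

D down a major second is C, so the target letter is C.
From D##, a major second is 2 semitones down: C##.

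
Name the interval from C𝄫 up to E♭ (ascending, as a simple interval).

augmented third

Counting letters C–D–E gives a third.
Cbb→Eb = 5 semitones, 1 wider than the major third (4), so augmented.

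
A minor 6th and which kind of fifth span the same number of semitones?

A minor sixth spans 8 semitones.
A fifth spanning 8 semitones is augmented (the perfect fifth is 7).

augmented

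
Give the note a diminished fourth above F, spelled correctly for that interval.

Bbb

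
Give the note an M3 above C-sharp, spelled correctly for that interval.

E#

C up a major third is E, so the target letter is E.
From C#, a major third is 4 semitones up: E#.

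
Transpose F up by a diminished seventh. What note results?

Ebb

A seventh above F lands on the letter E.
A diminished seventh spans 9 semitones, so F moves to pitch class 2. On the letter E that is Ebb.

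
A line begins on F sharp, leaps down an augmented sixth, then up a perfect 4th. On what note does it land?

An augmented sixth down from F# is Ab (letter A, 10 semitones down).
A perfect fourth up from Ab is Db (letter D, 5 semitones up).

Db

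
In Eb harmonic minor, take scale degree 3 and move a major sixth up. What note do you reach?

Eb

Scale degree 3 of Eb harmonic minor is Gb.
A major sixth (9 semitones) above Gb lands on the letter E, giving Eb.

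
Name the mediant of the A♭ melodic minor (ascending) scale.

Cb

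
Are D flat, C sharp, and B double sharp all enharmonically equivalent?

Db = pitch class 1 and C# = pitch class 1 and B## = pitch class 1 — the same pitch class, so they are enharmonic equivalents.

Yes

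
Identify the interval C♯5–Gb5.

doubly diminished fifth

The letter names run C→G, a span of 4 letter steps, so the interval is some kind of fifth.
C# to Gb is 5 semitones. A perfect fifth is 7, so 5 makes it doubly diminished.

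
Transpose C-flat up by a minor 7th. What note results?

Bbb

C up a major seventh is B, so the target letter is B.
From Cb, a minor seventh is 10 semitones up: Bbb.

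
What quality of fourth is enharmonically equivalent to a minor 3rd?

A minor third spans 3 semitones.
A fourth spanning 3 semitones is doubly diminished (the perfect fourth is 5).

doubly diminished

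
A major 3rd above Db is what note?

A third above D lands on the letter F.
A major third spans 4 semitones, so Db moves to pitch class 5. On the letter F that is F.

F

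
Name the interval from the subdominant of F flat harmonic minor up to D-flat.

major third

The subdominant of Fb harmonic minor is Bbb.
Bbb up to Db: letters B→D make it a third; 4 semitones makes it major.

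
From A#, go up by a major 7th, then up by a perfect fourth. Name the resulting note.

C##

A major seventh up from A# is G## (letter G, 11 semitones up).
A perfect fourth up from G## is C## (letter C, 5 semitones up).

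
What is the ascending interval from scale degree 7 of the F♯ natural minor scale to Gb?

diminished third

Scale degree 7 of F# natural minor is E.
E up to Gb: letters E→G make it a third; 2 semitones makes it diminished.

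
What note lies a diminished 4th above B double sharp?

E#

A fourth above B lands on the letter E.
A diminished fourth spans 4 semitones, so B## moves to pitch class 5. On the letter E that is E#.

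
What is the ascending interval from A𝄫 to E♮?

doubly augmented fifth

The letter names run A→E, a span of 4 letter steps, so the interval is some kind of fifth.
Abb to E is 9 semitones. A perfect fifth is 7, so 9 makes it doubly augmented.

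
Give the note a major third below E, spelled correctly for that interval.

A third below E lands on the letter C.
A major third spans 4 semitones, so E moves to pitch class 0. On the letter C that is C.

C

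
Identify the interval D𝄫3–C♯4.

doubly augmented seventh

The letter names run D→C, a span of 6 letter steps, so the interval is some kind of seventh.
Dbb to C# is 13 semitones. A major seventh is 11, so 13 makes it doubly augmented.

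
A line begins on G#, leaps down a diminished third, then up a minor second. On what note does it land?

A diminished third down from G# is E## (letter E, 2 semitones down).
A minor second up from E## is F## (letter F, 1 semitone up).

F##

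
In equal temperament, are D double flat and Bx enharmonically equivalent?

Dbb is pitch class 0; B## is pitch class 1.
The pitch classes differ (0 vs. 1), so they are not enharmonic equivalents.

No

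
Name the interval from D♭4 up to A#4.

Counting letters D–E–F–G–A gives a fifth.
Db→A# = 9 semitones, 2 wider than the perfect fifth (7), so doubly augmented.

doubly augmented fifth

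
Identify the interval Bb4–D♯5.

Counting letters B–C–D gives a third.
Bb→D# = 5 semitones, 1 wider than the major third (4), so augmented.

augmented third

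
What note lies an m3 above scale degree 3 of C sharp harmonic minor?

Scale degree 3 of C# harmonic minor is E.
A minor third (3 semitones) above E lands on the letter G, giving G.

G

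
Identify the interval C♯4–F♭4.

Counting letters C–D–E–F gives a fourth.
C#→Fb = 3 semitones, 2 narrower than the perfect fourth (5), so doubly diminished.

doubly diminished fourth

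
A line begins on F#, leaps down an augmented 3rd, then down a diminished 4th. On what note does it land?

An augmented third down from F# is Db (letter D, 5 semitones down).
A diminished fourth down from Db is A (letter A, 4 semitones down).

A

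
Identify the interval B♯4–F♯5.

The letter names run B→F, a span of 4 letter steps, so the interval is some kind of fifth.
B# to F# is 6 semitones. A perfect fifth is 7, so 6 makes it diminished.

diminished fifth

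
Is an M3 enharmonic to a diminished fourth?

Yes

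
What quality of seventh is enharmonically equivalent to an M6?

A major sixth spans 9 semitones.
A seventh spanning 9 semitones is diminished (the major seventh is 11).

diminished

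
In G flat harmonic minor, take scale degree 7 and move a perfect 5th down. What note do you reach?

Bb

Scale degree 7 of Gb harmonic minor is F.
A perfect fifth (7 semitones) below F lands on the letter B, giving Bb.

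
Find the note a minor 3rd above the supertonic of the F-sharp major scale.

B

The supertonic of F# major is G#.
A minor third (3 semitones) above G# lands on the letter B, giving B.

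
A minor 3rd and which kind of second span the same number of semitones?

augmented

A minor third spans 3 semitones.
A second spanning 3 semitones is augmented (the major second is 2).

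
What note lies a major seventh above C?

B

A seventh above C lands on the letter B.
A major seventh spans 11 semitones, so C moves to pitch class 11. On the letter B that is B.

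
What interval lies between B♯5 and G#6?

Counting letters B–C–D–E–F–G gives a sixth.
B#→G# = 8 semitones, 1 narrower than the major sixth (9), so minor.

minor sixth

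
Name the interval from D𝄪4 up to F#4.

diminished third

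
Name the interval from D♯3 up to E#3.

major second

Counting letters D–E gives a second.
D#→E# = 2 semitones, exactly the major second.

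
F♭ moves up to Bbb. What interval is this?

perfect fourth

Counting letters F–G–A–B gives a fourth.
Fb→Bbb = 5 semitones, exactly the perfect fourth.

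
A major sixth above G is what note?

E

G up a major sixth is E, so the target letter is E.
From G, a major sixth is 9 semitones up: E.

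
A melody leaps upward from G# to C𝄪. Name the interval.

augmented fourth

Counting letters G–A–B–C gives a fourth.
G#→C## = 6 semitones, 1 wider than the perfect fourth (5), so augmented.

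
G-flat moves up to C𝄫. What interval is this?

diminished fourth

Counting letters G–A–B–C gives a fourth.
Gb→Cbb = 4 semitones, 1 narrower than the perfect fourth (5), so diminished.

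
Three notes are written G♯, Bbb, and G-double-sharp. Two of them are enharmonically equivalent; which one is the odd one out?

G#

In 12-tone equal temperament, enharmonic equivalents share a pitch class. G# is pitch class 8; Bbb is pitch class 9; G## is pitch class 9.
Bbb and G## share pitch class 9, while G# is pitch class 8.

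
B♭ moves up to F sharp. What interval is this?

The letter names run B→F, a span of 4 letter steps, so the interval is some kind of fifth.
Bb to F# is 8 semitones. A perfect fifth is 7, so 8 makes it augmented.

augmented fifth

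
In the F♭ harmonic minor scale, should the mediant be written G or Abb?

Abb

Each scale degree takes a distinct letter name. Degree 3 of a scale on F must use the letter A.
Abb and G are enharmonically the same pitch, but only Abb uses the letter A, so it is the correct spelling here.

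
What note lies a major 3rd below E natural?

E down a major third is C, so the target letter is C.
From E, a major third is 4 semitones down: C.

C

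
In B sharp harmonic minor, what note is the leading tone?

A##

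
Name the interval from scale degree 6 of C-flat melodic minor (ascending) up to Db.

perfect fourth

Scale degree 6 of Cb melodic minor (ascending) is Ab.
Ab up to Db: letters A→D make it a fourth; 5 semitones makes it perfect.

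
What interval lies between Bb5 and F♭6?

The letter names run B→F, a span of 4 letter steps, so the interval is some kind of fifth.
Bb to Fb is 6 semitones. A perfect fifth is 7, so 6 makes it diminished.

diminished fifth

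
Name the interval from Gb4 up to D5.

Counting letters G–A–B–C–D gives a fifth.
Gb→D = 8 semitones, 1 wider than the perfect fifth (7), so augmented.

augmented fifth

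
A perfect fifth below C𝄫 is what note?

Fbb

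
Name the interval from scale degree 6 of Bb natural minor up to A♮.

augmented second

Scale degree 6 of Bb natural minor is Gb.
Gb up to A: letters G→A make it a second; 3 semitones makes it augmented.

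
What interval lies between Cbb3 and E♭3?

augmented third

Counting letters C–D–E gives a third.
Cbb→Eb = 5 semitones, 1 wider than the major third (4), so augmented.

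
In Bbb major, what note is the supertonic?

The Bbb major scale runs Bbb Cb Db Ebb Fb Gb Ab.
Degree 2 is Cb.

Cb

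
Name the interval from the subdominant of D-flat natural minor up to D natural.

The subdominant of Db natural minor is Gb.
Gb up to D: letters G→D make it a fifth; 8 semitones makes it augmented.

augmented fifth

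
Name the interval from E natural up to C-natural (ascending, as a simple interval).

The letter names run E→C, a span of 5 letter steps, so the interval is some kind of sixth.
E to C is 8 semitones. A major sixth is 9, so 8 makes it minor.

minor sixth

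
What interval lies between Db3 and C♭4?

minor seventh

Counting letters D–E–F–G–A–B–C gives a seventh.
Db→Cb = 10 semitones, 1 narrower than the major seventh (11), so minor.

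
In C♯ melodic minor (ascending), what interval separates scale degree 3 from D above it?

minor seventh

Scale degree 3 of C# melodic minor (ascending) is E.
E up to D: letters E→D make it a seventh; 10 semitones makes it minor.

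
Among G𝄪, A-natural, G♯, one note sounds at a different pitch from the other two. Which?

G#

In 12-tone equal temperament, enharmonic equivalents share a pitch class. G## is pitch class 9; A is pitch class 9; G# is pitch class 8.
G## and A share pitch class 9, while G# is pitch class 8.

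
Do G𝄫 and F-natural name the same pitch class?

Gbb = pitch class 5 and F = pitch class 5 — the same pitch class, so they are enharmonic equivalents.

Yes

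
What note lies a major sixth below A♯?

C#

A down a major sixth is C, so the target letter is C.
From A#, a major sixth is 9 semitones down: C#.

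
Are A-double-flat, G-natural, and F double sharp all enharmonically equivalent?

Yes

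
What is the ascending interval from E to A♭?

The letter names run E→A, a span of 3 letter steps, so the interval is some kind of fourth.
E to Ab is 4 semitones. A perfect fourth is 5, so 4 makes it diminished.

diminished fourth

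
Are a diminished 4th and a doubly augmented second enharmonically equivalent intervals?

Yes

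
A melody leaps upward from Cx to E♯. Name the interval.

minor third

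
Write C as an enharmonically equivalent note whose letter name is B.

B#

Plain B sits 1 semitone below C, so on the letter B the same pitch needs a sharp: B#.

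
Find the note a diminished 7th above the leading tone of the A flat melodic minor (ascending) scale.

The leading tone of Ab melodic minor (ascending) is G.
A diminished seventh (9 semitones) above G lands on the letter F, giving Fb.

Fb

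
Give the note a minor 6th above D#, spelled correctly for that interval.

D up a major sixth is B, so the target letter is B.
From D#, a minor sixth is 8 semitones up: B.

B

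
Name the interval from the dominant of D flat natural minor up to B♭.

The dominant of Db natural minor is Ab.
Ab up to Bb: letters A→B make it a second; 2 semitones makes it major.

major second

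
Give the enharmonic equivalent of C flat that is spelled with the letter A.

A##

Plain A sits 2 semitones below Cb, so on the letter A the same pitch needs a double sharp: A##.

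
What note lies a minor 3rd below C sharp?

C down a major third is Ab, so the target letter is A.
From C#, a minor third is 3 semitones down: A#.

A#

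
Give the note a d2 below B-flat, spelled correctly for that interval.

A#

A second below B lands on the letter A.
A diminished second spans 0 semitones, so Bb moves to pitch class 10. On the letter A that is A#.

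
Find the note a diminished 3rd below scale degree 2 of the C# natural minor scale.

B##

Scale degree 2 of C# natural minor is D#.
A diminished third (2 semitones) below D# lands on the letter B, giving B##.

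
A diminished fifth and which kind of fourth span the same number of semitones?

A diminished fifth spans 6 semitones.
A fourth spanning 6 semitones is augmented (the perfect fourth is 5).

augmented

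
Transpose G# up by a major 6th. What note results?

G up a major sixth is E, so the target letter is E.
From G#, a major sixth is 9 semitones up: E#.

E#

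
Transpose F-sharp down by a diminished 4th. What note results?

F down a perfect fourth is C, so the target letter is C.
From F#, a diminished fourth is 4 semitones down: C##.

C##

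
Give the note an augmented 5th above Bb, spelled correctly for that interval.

B up a perfect fifth is F#, so the target letter is F.
From Bb, an augmented fifth is 8 semitones up: F#.

F#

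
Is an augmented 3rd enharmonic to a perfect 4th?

An augmented third spans 5 semitones; a perfect fourth spans 5.
They are enharmonically equivalent.

Yes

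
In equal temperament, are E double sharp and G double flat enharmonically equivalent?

No

E## is pitch class 6; Gbb is pitch class 5.
The pitch classes differ (6 vs. 5), so they are not enharmonic equivalents.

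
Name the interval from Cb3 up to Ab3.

The letter names run C→A, a span of 5 letter steps, so the interval is some kind of sixth.
Cb to Ab is 9 semitones. A major sixth is 9, so 9 makes it major.

major sixth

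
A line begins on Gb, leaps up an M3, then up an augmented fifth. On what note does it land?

A major third up from Gb is Bb (letter B, 4 semitones up).
An augmented fifth up from Bb is F# (letter F, 8 semitones up).

F#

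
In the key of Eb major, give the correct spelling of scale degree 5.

Degree 5 takes the letter 4 steps above E, which is B.
In major, degree 5 sits 7 semitones above the tonic. Eb + 7 semitones is pitch class 10, spelled on B as Bb.

Bb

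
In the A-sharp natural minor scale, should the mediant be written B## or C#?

Each scale degree takes a distinct letter name. Degree 3 of a scale on A must use the letter C.
C# and B## are enharmonically the same pitch, but only C# uses the letter C, so it is the correct spelling here.

C#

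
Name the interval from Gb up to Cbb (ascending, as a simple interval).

diminished fourth

Counting letters G–A–B–C gives a fourth.
Gb→Cbb = 4 semitones, 1 narrower than the perfect fourth (5), so diminished.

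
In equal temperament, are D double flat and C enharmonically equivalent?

Dbb is pitch class 0; C is pitch class 0.
All spellings map to pitch class 0, so they are enharmonically equivalent.

Yes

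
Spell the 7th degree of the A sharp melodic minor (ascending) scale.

G##

The A# melodic minor (ascending) scale runs A# B# C# D# E# F## G##.
Degree 7 is G##.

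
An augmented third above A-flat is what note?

C#

A up a major third is C#, so the target letter is C.
From Ab, an augmented third is 5 semitones up: C#.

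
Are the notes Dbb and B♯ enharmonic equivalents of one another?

Dbb = pitch class 0 and B# = pitch class 0 — the same pitch class, so they are enharmonic equivalents.

Yes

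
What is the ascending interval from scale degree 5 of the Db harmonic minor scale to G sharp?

augmented seventh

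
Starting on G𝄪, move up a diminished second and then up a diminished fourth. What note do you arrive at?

Db

A diminished second up from G## is A (letter A, 0 semitones up).
A diminished fourth up from A is Db (letter D, 4 semitones up).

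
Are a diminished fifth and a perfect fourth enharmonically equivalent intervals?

No

A diminished fifth spans 6 semitones; a perfect fourth spans 5.
The spans differ, so they are not enharmonic equivalents.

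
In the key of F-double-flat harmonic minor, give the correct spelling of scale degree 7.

Degree 7 takes the letter 6 steps above F, which is E.
In harmonic minor, degree 7 sits 11 semitones above the tonic. Fbb + 11 semitones is pitch class 2, spelled on E as Ebb.

Ebb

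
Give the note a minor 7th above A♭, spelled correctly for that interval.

Gb

A up a major seventh is G#, so the target letter is G.
From Ab, a minor seventh is 10 semitones up: Gb.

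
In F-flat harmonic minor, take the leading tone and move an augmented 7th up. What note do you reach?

The leading tone of Fb harmonic minor is Eb.
An augmented seventh (12 semitones) above Eb lands on the letter D, giving D#.

D#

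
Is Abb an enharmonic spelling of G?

Abb is pitch class 7; G is pitch class 7.
All spellings map to pitch class 7, so they are enharmonically equivalent.

Yes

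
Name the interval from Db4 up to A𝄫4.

The letter names run D→A, a span of 4 letter steps, so the interval is some kind of fifth.
Db to Abb is 6 semitones. A perfect fifth is 7, so 6 makes it diminished.

diminished fifth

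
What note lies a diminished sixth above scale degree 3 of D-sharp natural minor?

Db

Scale degree 3 of D# natural minor is F#.
A diminished sixth (7 semitones) above F# lands on the letter D, giving Db.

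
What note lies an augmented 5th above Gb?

D

G up a perfect fifth is D, so the target letter is D.
From Gb, an augmented fifth is 8 semitones up: D.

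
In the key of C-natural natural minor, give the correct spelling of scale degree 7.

Bb

Degree 7 takes the letter 6 steps above C, which is B.
In natural minor, degree 7 sits 10 semitones above the tonic. C + 10 semitones is pitch class 10, spelled on B as Bb.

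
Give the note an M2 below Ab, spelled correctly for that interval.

Gb

A second below A lands on the letter G.
A major second spans 2 semitones, so Ab moves to pitch class 6. On the letter G that is Gb.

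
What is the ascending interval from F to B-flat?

perfect fourth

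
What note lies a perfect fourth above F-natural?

F up a perfect fourth is Bb, so the target letter is B.
From F, a perfect fourth is 5 semitones up: Bb.

Bb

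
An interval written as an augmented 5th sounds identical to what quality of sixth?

An augmented fifth spans 8 semitones.
A sixth spanning 8 semitones is minor (the major sixth is 9).

minor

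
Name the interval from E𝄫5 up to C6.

The letter names run E→C, a span of 5 letter steps, so the interval is some kind of sixth.
Ebb to C is 10 semitones. A major sixth is 9, so 10 makes it augmented.

augmented sixth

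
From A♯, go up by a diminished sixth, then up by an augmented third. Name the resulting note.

A diminished sixth up from A# is F (letter F, 7 semitones up).
An augmented third up from F is A# (letter A, 5 semitones up).

A#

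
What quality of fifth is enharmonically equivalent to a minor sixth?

A minor sixth spans 8 semitones.
A fifth spanning 8 semitones is augmented (the perfect fifth is 7).

augmented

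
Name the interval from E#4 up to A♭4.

The letter names run E→A, a span of 3 letter steps, so the interval is some kind of fourth.
E# to Ab is 3 semitones. A perfect fourth is 5, so 3 makes it doubly diminished.

doubly diminished fourth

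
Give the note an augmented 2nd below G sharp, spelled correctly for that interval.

F

A second below G lands on the letter F.
An augmented second spans 3 semitones, so G# moves to pitch class 5. On the letter F that is F.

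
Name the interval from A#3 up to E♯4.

perfect fifth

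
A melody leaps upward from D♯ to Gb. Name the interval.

doubly diminished fourth

Counting letters D–E–F–G gives a fourth.
D#→Gb = 3 semitones, 2 narrower than the perfect fourth (5), so doubly diminished.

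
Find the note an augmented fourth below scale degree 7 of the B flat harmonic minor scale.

Eb

Scale degree 7 of Bb harmonic minor is A.
An augmented fourth (6 semitones) below A lands on the letter E, giving Eb.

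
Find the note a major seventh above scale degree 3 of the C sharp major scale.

D##

Scale degree 3 of C# major is E#.
A major seventh (11 semitones) above E# lands on the letter D, giving D##.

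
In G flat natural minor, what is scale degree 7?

Fb

Degree 7 takes the letter 6 steps above G, which is F.
In natural minor, degree 7 sits 10 semitones above the tonic. Gb + 10 semitones is pitch class 4, spelled on F as Fb.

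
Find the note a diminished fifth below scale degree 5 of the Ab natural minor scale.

Scale degree 5 of Ab natural minor is Eb.
A diminished fifth (6 semitones) below Eb lands on the letter A, giving A.

A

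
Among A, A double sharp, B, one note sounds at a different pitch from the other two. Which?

In 12-tone equal temperament, enharmonic equivalents share a pitch class. A is pitch class 9; A## is pitch class 11; B is pitch class 11.
A## and B share pitch class 11, while A is pitch class 9.

A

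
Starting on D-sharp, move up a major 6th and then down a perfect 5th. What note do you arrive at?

A major sixth up from D# is B# (letter B, 9 semitones up).
A perfect fifth down from B# is E# (letter E, 7 semitones down).

E#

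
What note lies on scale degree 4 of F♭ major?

The Fb major scale runs Fb Gb Ab Bbb Cb Db Eb.
Degree 4 is Bbb.

Bbb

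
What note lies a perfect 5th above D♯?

D up a perfect fifth is A, so the target letter is A.
From D#, a perfect fifth is 7 semitones up: A#.

A#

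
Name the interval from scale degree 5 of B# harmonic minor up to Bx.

augmented fourth

Scale degree 5 of B# harmonic minor is F##.
F## up to B##: letters F→B make it a fourth; 6 semitones makes it augmented.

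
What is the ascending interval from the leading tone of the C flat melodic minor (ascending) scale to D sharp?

augmented third

The leading tone of Cb melodic minor (ascending) is Bb.
Bb up to D#: letters B→D make it a third; 5 semitones makes it augmented.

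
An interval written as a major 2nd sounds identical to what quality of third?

A major second spans 2 semitones.
A third spanning 2 semitones is diminished (the major third is 4).

diminished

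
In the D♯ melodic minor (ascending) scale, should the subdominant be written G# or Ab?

Each scale degree takes a distinct letter name. Degree 4 of a scale on D must use the letter G.
G# and Ab are enharmonically the same pitch, but only G# uses the letter G, so it is the correct spelling here.

G#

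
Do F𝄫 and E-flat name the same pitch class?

Yes

Fbb = pitch class 3 and Eb = pitch class 3 — the same pitch class, so they are enharmonic equivalents.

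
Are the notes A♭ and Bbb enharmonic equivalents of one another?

Two spellings are enharmonically equivalent only if they share a pitch class.
Here Ab → 8, Bbb → 9; 8 ≠ 9, so they are not.

No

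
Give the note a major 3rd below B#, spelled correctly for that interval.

G#

A third below B lands on the letter G.
A major third spans 4 semitones, so B# moves to pitch class 8. On the letter G that is G#.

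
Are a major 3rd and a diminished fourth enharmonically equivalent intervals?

A major third spans 4 semitones; a diminished fourth spans 4.
They are enharmonically equivalent.

Yes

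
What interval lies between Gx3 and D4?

doubly diminished fifth

Counting letters G–A–B–C–D gives a fifth.
G##→D = 5 semitones, 2 narrower than the perfect fifth (7), so doubly diminished.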